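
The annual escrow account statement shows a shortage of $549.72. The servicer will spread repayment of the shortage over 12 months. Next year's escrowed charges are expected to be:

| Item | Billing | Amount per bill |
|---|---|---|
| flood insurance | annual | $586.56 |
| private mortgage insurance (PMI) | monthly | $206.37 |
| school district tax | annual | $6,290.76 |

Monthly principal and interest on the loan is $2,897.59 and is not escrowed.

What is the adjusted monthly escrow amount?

Flood insurance: $586.56 annually
Private mortgage insurance (PMI): $206.37 × 12 = $2,476.44 annually
School district tax: $6,290.76 annually
Yearly total = $586.56 + $2,476.44 + $6,290.76 = $9,353.76
Monthly = $9,353.76 ÷ 12 = $779.48
Shortage spread = $549.72 ÷ 12 = $45.81/mo
New monthly escrow = $779.48 + $45.81 = $825.29

$825.29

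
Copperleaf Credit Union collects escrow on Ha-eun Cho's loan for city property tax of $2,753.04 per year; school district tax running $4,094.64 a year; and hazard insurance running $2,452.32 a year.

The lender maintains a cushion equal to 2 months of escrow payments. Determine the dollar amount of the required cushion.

$1,550.00

City property tax — $2,753.04 annually
School district tax — $4,094.64 annually
Hazard insurance — $2,452.32 annually
Total annual escrow = $2,753.04 + $4,094.64 + $2,452.32 = $9,300.00
Monthly escrow = $9,300.00 ÷ 12 = $775.00
Required cushion = 2 × $775.00 = $1,550.00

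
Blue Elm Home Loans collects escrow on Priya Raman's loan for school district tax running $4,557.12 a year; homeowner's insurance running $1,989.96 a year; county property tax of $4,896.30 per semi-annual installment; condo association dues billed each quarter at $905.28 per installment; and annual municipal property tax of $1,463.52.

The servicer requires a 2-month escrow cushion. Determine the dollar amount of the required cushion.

School district tax = $4,557.12 annually
Homeowner's insurance = $1,989.96 annually
County property tax = $4,896.30 × 2 = $9,792.60 annually
Condo association dues = $905.28 × 4 = $3,621.12 annually
Municipal property tax = $1,463.52 annually
Combined annual = $4,557.12 + $1,989.96 + $9,792.60 + $3,621.12 + $1,463.52 = $21,424.32
Monthly escrow = $21,424.32 ÷ 12 = $1,785.36
Reserve = 2 × $1,785.36 = $3,570.72

$3,570.72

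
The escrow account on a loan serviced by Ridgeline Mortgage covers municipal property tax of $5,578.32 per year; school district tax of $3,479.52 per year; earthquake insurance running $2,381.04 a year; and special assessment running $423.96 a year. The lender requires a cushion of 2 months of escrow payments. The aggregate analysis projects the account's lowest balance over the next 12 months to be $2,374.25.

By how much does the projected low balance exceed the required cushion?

$397.11

Municipal property tax = $5,578.32 per year
School district tax = $3,479.52 per year
Earthquake insurance = $2,381.04 per year
Special assessment = $423.96 per year
Total per year = $5,578.32 + $3,479.52 + $2,381.04 + $423.96 = $11,862.84
Base monthly escrow = $11,862.84 ÷ 12 = $988.57
Required cushion = 2 × $988.57 = $1,977.14
Excess over cushion: $2,374.25 − $1,977.14 = $397.11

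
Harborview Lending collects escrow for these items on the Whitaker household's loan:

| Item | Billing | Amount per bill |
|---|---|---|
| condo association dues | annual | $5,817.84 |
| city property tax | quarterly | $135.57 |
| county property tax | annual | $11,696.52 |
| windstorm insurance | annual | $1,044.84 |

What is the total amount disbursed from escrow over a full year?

$19,101.48

Condo association dues — $5,817.84 per year
City property tax — $135.57 × 4 = $542.28 per year
County property tax — $11,696.52 per year
Windstorm insurance — $1,044.84 per year
Total per year = $5,817.84 + $542.28 + $11,696.52 + $1,044.84 = $19,101.48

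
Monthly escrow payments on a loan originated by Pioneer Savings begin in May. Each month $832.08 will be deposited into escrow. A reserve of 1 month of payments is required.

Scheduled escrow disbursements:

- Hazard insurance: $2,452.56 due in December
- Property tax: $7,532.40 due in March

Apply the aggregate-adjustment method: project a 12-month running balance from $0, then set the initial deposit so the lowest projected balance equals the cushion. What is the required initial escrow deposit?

$1,664.16

Cushion = 1 × $832.08 = $832.08
Trial balance (start $0, +$832.08 each month, − disbursements):
  May: +$832.08 → $832.08
  Jun: +$832.08 → $1,664.16
  Jul: +$832.08 → $2,496.24
  Aug: +$832.08 → $3,328.32
  Sep: +$832.08 → $4,160.40
  Oct: +$832.08 → $4,992.48
  Nov: +$832.08 → $5,824.56
  Dec: +$832.08 − $2,452.56 → $4,204.08
  Jan: +$832.08 → $5,036.16
  Feb: +$832.08 → $5,868.24
  Mar: +$832.08 − $7,532.40 → -$832.08
  Apr: +$832.08 → $0.00
Lowest trial balance = -$832.08 (Mar)
Initial deposit = cushion − low point = $832.08 − (-$832.08) = $1,664.16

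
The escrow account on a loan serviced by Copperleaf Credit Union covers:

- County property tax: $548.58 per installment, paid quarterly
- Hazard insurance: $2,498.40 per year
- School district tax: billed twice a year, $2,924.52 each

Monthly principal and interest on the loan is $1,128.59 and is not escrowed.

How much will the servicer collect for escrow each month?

$878.48

County property tax: $548.58 × 4 = $2,194.32 annually
Hazard insurance: $2,498.40 annually
School district tax: $2,924.52 × 2 = $5,849.04 annually
Total per year = $10,541.76
Monthly escrow = $10,541.76 ÷ 12 = $878.48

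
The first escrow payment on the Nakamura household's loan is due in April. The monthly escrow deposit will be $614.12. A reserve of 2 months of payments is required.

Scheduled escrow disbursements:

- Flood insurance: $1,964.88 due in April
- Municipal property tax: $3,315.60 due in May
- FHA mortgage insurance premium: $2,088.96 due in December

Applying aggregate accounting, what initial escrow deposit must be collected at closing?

$5,280.48

Cushion = 2 × $614.12 = $1,228.24
Trial balance (start $0, +$614.12 each month, − disbursements):
  Apr: +$614.12 − $1,964.88 → -$1,350.76
  May: +$614.12 − $3,315.60 → -$4,052.24
  Jun: +$614.12 → -$3,438.12
  Jul: +$614.12 → -$2,824.00
  Aug: +$614.12 → -$2,209.88
  Sep: +$614.12 → -$1,595.76
  Oct: +$614.12 → -$981.64
  Nov: +$614.12 → -$367.52
  Dec: +$614.12 − $2,088.96 → -$1,842.36
  Jan: +$614.12 → -$1,228.24
  Feb: +$614.12 → -$614.12
  Mar: +$614.12 → $0.00
Lowest trial balance = -$4,052.24 (May)
Initial deposit = cushion − low point = $1,228.24 − (-$4,052.24) = $5,280.48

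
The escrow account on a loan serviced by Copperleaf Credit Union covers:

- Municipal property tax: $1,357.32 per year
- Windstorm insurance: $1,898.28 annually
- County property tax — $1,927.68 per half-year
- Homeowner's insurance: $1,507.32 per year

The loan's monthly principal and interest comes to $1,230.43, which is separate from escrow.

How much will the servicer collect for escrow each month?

$718.19

Municipal property tax: $1,357.32
Windstorm insurance: $1,898.28
County property tax: $1,927.68 × 2 = $3,855.36
Homeowner's insurance: $1,507.32
Annual escrow total = $8,618.28
Monthly = $8,618.28 / 12 = $718.19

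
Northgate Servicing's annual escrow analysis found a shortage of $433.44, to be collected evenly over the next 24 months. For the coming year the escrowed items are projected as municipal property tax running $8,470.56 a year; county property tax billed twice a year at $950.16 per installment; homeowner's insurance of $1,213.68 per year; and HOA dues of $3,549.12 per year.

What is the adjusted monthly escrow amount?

$1,279.20

Municipal property tax: $8,470.56
County property tax: $950.16 × 2 = $1,900.32
Homeowner's insurance: $1,213.68
HOA dues: $3,549.12
Annual escrow total = $15,133.68
Monthly escrow = $15,133.68 / 12 = $1,261.14
Shortage spread = $433.44 ÷ 24 = $18.06/mo
New monthly escrow = $1,261.14 + $18.06 = $1,279.20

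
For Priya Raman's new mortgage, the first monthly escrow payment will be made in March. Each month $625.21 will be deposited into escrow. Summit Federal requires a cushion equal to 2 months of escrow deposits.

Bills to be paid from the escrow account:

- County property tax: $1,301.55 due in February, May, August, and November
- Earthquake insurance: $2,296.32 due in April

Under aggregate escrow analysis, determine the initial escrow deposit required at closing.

$2,972.66

Cushion = 2 × $625.21 = $1,250.42
Trial balance (start $0, +$625.21 each month, − disbursements):
  Mar: +$625.21 → $625.21
  Apr: +$625.21 − $2,296.32 → -$1,045.90
  May: +$625.21 − $1,301.55 → -$1,722.24
  Jun: +$625.21 → -$1,097.03
  Jul: +$625.21 → -$471.82
  Aug: +$625.21 − $1,301.55 → -$1,148.16
  Sep: +$625.21 → -$522.95
  Oct: +$625.21 → $102.26
  Nov: +$625.21 − $1,301.55 → -$574.08
  Dec: +$625.21 → $51.13
  Jan: +$625.21 → $676.34
  Feb: +$625.21 − $1,301.55 → $0.00
Lowest trial balance = -$1,722.24 (May)
Initial deposit = cushion − low point = $1,250.42 − (-$1,722.24) = $2,972.66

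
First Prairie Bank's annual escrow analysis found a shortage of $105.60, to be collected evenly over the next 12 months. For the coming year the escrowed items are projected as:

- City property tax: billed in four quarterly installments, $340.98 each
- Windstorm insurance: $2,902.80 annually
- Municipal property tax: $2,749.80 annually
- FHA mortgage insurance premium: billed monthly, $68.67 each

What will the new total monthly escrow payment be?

$662.18

City property tax = $340.98 × 4 = $1,363.92 per year
Windstorm insurance = $2,902.80 per year
Municipal property tax = $2,749.80 per year
FHA mortgage insurance premium = $68.67 × 12 = $824.04 per year
Total per year = $1,363.92 + $2,902.80 + $2,749.80 + $824.04 = $7,840.56
Monthly escrow = $7,840.56 / 12 = $653.38
Monthly shortage recovery: $105.60 / 12 = $8.80
New monthly escrow = $653.38 + $8.80 = $662.18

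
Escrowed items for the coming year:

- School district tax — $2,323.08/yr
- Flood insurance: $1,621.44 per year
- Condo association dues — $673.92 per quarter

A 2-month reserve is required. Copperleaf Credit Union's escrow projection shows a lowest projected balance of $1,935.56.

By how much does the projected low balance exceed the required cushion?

School district tax: $2,323.08 per year
Flood insurance: $1,621.44 per year
Condo association dues: $673.92 × 4 = $2,695.68 per year
Yearly total = $6,640.20
Base monthly escrow = $6,640.20 / 12 = $553.35
Cushion = 2 × $553.35 = $1,106.70
Excess over cushion: $1,935.56 − $1,106.70 = $828.86

$828.86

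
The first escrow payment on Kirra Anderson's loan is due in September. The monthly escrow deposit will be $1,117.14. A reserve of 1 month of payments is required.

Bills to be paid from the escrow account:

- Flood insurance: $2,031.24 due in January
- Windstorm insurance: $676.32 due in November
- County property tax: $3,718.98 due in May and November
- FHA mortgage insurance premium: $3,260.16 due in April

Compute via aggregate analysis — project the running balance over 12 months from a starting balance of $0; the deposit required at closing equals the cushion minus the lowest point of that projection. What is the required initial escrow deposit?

Cushion = 1 × $1,117.14 = $1,117.14
Trial balance (start $0, +$1,117.14 each month, − disbursements):
  Sep: +$1,117.14 → $1,117.14
  Oct: +$1,117.14 → $2,234.28
  Nov: +$1,117.14 − $4,395.30 → -$1,043.88
  Dec: +$1,117.14 → $73.26
  Jan: +$1,117.14 − $2,031.24 → -$840.84
  Feb: +$1,117.14 → $276.30
  Mar: +$1,117.14 → $1,393.44
  Apr: +$1,117.14 − $3,260.16 → -$749.58
  May: +$1,117.14 − $3,718.98 → -$3,351.42
  Jun: +$1,117.14 → -$2,234.28
  Jul: +$1,117.14 → -$1,117.14
  Aug: +$1,117.14 → $0.00
Lowest trial balance = -$3,351.42 (May)
Initial deposit = cushion − low point = $1,117.14 − (-$3,351.42) = $4,468.56

$4,468.56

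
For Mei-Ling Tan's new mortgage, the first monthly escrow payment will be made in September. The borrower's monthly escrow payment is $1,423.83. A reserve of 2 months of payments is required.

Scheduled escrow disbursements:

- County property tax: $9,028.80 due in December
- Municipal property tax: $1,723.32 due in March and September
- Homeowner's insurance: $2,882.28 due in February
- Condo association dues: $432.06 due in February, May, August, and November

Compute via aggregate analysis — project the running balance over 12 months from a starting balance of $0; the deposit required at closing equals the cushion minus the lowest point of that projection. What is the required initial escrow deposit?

Cushion = 2 × $1,423.83 = $2,847.66
Trial balance (start $0, +$1,423.83 each month, − disbursements):
  Sep: +$1,423.83 − $1,723.32 → -$299.49
  Oct: +$1,423.83 → $1,124.34
  Nov: +$1,423.83 − $432.06 → $2,116.11
  Dec: +$1,423.83 − $9,028.80 → -$5,488.86
  Jan: +$1,423.83 → -$4,065.03
  Feb: +$1,423.83 − $3,314.34 → -$5,955.54
  Mar: +$1,423.83 − $1,723.32 → -$6,255.03
  Apr: +$1,423.83 → -$4,831.20
  May: +$1,423.83 − $432.06 → -$3,839.43
  Jun: +$1,423.83 → -$2,415.60
  Jul: +$1,423.83 → -$991.77
  Aug: +$1,423.83 − $432.06 → $0.00
Lowest trial balance = -$6,255.03 (Mar)
Initial deposit = cushion − low point = $2,847.66 − (-$6,255.03) = $9,102.69

$9,102.69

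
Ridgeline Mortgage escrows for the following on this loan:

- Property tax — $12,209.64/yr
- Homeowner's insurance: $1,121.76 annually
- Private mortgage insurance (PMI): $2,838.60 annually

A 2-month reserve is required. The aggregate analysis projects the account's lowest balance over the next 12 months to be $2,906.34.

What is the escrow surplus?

$211.34

Property tax: $12,209.64 annually
Homeowner's insurance: $1,121.76 annually
Private mortgage insurance (PMI): $2,838.60 annually
Combined annual = $16,170.00
Monthly = $16,170.00 ÷ 12 = $1,347.50
Cushion = 2 × $1,347.50 = $2,695.00
Excess over cushion: $2,906.34 − $2,695.00 = $211.34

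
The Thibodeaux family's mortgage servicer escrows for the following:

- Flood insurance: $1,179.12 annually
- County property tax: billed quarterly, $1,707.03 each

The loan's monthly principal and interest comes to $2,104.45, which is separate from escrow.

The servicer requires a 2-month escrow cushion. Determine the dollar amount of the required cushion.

Flood insurance — $1,179.12/yr
County property tax — $1,707.03 × 4 = $6,828.12/yr
Total per year = $1,179.12 + $6,828.12 = $8,007.24
Monthly = $8,007.24 / 12 = $667.27
Required cushion = 2 × $667.27 = $1,334.54

$1,334.54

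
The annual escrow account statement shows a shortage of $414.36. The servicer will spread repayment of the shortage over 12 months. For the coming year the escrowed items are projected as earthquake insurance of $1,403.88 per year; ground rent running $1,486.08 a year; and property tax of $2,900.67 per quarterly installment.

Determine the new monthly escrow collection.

$1,242.25

Earthquake insurance = $1,403.88 annually
Ground rent = $1,486.08 annually
Property tax = $2,900.67 × 4 = $11,602.68 annually
Yearly total = $1,403.88 + $1,486.08 + $11,602.68 = $14,492.64
Per month = $14,492.64 / 12 = $1,207.72
Shortage spread = $414.36 ÷ 12 = $34.53/mo
Adjusted monthly = $1,207.72 + $34.53 = $1,242.25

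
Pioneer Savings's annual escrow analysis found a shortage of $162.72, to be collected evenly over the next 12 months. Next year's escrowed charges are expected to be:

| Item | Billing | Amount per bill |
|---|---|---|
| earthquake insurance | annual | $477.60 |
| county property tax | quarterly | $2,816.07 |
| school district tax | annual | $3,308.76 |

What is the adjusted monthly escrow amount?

$1,267.78

Earthquake insurance = $477.60 annually
County property tax = $2,816.07 × 4 = $11,264.28 annually
School district tax = $3,308.76 annually
Combined annual = $15,050.64
Monthly = $15,050.64 ÷ 12 = $1,254.22
Monthly shortage recovery: $162.72 ÷ 12 = $13.56
New monthly escrow = $1,254.22 + $13.56 = $1,267.78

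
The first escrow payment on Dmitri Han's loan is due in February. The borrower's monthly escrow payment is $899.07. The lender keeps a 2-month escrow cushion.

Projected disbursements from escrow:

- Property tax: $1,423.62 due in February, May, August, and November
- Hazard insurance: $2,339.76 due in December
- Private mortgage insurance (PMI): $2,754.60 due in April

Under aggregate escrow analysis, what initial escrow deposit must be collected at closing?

Cushion = 2 × $899.07 = $1,798.14
Trial balance (start $0, +$899.07 each month, − disbursements):
  Feb: +$899.07 − $1,423.62 → -$524.55
  Mar: +$899.07 → $374.52
  Apr: +$899.07 − $2,754.60 → -$1,481.01
  May: +$899.07 − $1,423.62 → -$2,005.56
  Jun: +$899.07 → -$1,106.49
  Jul: +$899.07 → -$207.42
  Aug: +$899.07 − $1,423.62 → -$731.97
  Sep: +$899.07 → $167.10
  Oct: +$899.07 → $1,066.17
  Nov: +$899.07 − $1,423.62 → $541.62
  Dec: +$899.07 − $2,339.76 → -$899.07
  Jan: +$899.07 → $0.00
Lowest trial balance = -$2,005.56 (May)
Initial deposit = cushion − low point = $1,798.14 − (-$2,005.56) = $3,803.70

$3,803.70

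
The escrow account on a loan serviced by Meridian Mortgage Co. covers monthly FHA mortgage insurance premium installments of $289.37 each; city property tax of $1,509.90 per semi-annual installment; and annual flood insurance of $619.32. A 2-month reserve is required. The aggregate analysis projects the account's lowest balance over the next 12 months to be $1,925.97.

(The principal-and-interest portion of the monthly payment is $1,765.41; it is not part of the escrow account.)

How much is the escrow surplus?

FHA mortgage insurance premium — $289.37 × 12 = $3,472.44/yr
City property tax — $1,509.90 × 2 = $3,019.80/yr
Flood insurance — $619.32/yr
Total annual escrow = $7,111.56
Base monthly escrow = $7,111.56 / 12 = $592.63
Required reserve = 2 × $592.63 = $1,185.26
Excess over cushion: $1,925.97 − $1,185.26 = $740.71

$740.71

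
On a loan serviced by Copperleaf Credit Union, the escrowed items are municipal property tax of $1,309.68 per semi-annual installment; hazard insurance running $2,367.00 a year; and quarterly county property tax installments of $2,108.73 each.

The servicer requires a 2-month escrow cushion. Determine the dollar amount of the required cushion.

$2,236.88

Municipal property tax = $1,309.68 × 2 = $2,619.36
Hazard insurance = $2,367.00
County property tax = $2,108.73 × 4 = $8,434.92
Total per year = $2,619.36 + $2,367.00 + $8,434.92 = $13,421.28
Monthly = $13,421.28 ÷ 12 = $1,118.44
Required cushion = 2 × $1,118.44 = $2,236.88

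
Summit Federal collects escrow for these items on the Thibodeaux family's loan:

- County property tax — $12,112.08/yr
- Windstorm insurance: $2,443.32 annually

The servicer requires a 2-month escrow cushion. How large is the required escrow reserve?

County property tax = $12,112.08 per year
Windstorm insurance = $2,443.32 per year
Annual escrow total = $14,555.40
Base monthly escrow = $14,555.40 ÷ 12 = $1,212.95
Cushion = 2 × $1,212.95 = $2,425.90

$2,425.90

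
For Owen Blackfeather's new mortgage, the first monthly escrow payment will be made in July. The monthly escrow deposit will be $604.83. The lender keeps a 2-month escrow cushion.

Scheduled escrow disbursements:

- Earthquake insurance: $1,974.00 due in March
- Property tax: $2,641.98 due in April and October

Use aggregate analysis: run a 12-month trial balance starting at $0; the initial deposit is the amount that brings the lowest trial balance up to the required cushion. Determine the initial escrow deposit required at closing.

Cushion = 2 × $604.83 = $1,209.66
Trial balance (start $0, +$604.83 each month, − disbursements):
  Jul: +$604.83 → $604.83
  Aug: +$604.83 → $1,209.66
  Sep: +$604.83 → $1,814.49
  Oct: +$604.83 − $2,641.98 → -$222.66
  Nov: +$604.83 → $382.17
  Dec: +$604.83 → $987.00
  Jan: +$604.83 → $1,591.83
  Feb: +$604.83 → $2,196.66
  Mar: +$604.83 − $1,974.00 → $827.49
  Apr: +$604.83 − $2,641.98 → -$1,209.66
  May: +$604.83 → -$604.83
  Jun: +$604.83 → $0.00
Lowest trial balance = -$1,209.66 (Apr)
Initial deposit = cushion − low point = $1,209.66 − (-$1,209.66) = $2,419.32

$2,419.32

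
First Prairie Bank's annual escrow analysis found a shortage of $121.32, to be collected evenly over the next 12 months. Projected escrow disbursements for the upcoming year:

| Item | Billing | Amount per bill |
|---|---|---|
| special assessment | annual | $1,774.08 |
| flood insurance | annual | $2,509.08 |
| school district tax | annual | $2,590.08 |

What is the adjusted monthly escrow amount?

$582.88

Special assessment = $1,774.08
Flood insurance = $2,509.08
School district tax = $2,590.08
Total annual escrow = $1,774.08 + $2,509.08 + $2,590.08 = $6,873.24
Base monthly escrow = $6,873.24 ÷ 12 = $572.77
Shortage spread = $121.32 ÷ 12 = $10.11/mo
New monthly escrow = $572.77 + $10.11 = $582.88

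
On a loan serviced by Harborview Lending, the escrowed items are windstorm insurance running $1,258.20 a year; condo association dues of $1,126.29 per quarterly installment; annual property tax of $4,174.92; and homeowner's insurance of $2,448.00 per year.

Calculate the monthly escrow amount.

Windstorm insurance: $1,258.20 annually
Condo association dues: $1,126.29 × 4 = $4,505.16 annually
Property tax: $4,174.92 annually
Homeowner's insurance: $2,448.00 annually
Combined annual = $12,386.28
Monthly escrow = $12,386.28 / 12 = $1,032.19

$1,032.19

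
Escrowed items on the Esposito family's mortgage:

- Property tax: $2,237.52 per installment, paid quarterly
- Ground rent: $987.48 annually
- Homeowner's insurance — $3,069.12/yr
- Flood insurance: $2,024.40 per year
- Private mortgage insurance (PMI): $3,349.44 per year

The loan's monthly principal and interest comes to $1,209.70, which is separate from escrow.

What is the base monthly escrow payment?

Property tax = $2,237.52 × 4 = $8,950.08 annually
Ground rent = $987.48 annually
Homeowner's insurance = $3,069.12 annually
Flood insurance = $2,024.40 annually
Private mortgage insurance (PMI) = $3,349.44 annually
Annual escrow total = $8,950.08 + $987.48 + $3,069.12 + $2,024.40 + $3,349.44 = $18,380.52
Per month = $18,380.52 ÷ 12 = $1,531.71

$1,531.71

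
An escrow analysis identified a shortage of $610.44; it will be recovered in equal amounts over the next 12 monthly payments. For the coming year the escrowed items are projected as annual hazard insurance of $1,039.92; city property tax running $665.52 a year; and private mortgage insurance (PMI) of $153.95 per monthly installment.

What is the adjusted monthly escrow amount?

Hazard insurance: $1,039.92
City property tax: $665.52
Private mortgage insurance (PMI): $153.95 × 12 = $1,847.40
Annual escrow total = $1,039.92 + $665.52 + $1,847.40 = $3,552.84
Per month = $3,552.84 / 12 = $296.07
Shortage spread = $610.44 / 12 = $50.87/mo
New monthly escrow = $296.07 + $50.87 = $346.94

$346.94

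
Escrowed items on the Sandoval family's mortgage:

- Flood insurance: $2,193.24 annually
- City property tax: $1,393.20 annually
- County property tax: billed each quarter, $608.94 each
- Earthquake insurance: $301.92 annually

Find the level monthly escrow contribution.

$527.01

Flood insurance = $2,193.24 per year
City property tax = $1,393.20 per year
County property tax = $608.94 × 4 = $2,435.76 per year
Earthquake insurance = $301.92 per year
Yearly total = $2,193.24 + $1,393.20 + $2,435.76 + $301.92 = $6,324.12
Per month = $6,324.12 / 12 = $527.01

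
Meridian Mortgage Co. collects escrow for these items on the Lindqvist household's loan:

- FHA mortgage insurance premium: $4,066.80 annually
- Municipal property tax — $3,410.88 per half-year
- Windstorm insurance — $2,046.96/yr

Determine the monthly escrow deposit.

FHA mortgage insurance premium — $4,066.80 annually
Municipal property tax — $3,410.88 × 2 = $6,821.76 annually
Windstorm insurance — $2,046.96 annually
Total annual escrow = $12,935.52
Base monthly escrow = $12,935.52 ÷ 12 = $1,077.96

$1,077.96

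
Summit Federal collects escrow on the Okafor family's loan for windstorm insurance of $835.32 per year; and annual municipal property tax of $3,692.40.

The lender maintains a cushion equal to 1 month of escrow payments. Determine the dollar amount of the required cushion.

$377.31

Windstorm insurance: $835.32 per year
Municipal property tax: $3,692.40 per year
Total per year = $4,527.72
Base monthly escrow = $4,527.72 ÷ 12 = $377.31
Reserve = 1 × $377.31 = $377.31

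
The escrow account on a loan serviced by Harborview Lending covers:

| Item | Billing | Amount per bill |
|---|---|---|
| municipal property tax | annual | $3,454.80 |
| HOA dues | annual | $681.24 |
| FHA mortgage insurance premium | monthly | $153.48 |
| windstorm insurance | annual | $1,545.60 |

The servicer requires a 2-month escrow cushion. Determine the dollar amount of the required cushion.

$1,253.90

Municipal property tax: $3,454.80/yr
HOA dues: $681.24/yr
FHA mortgage insurance premium: $153.48 × 12 = $1,841.76/yr
Windstorm insurance: $1,545.60/yr
Annual escrow total = $7,523.40
Monthly escrow = $7,523.40 / 12 = $626.95
Cushion = 2 × $626.95 = $1,253.90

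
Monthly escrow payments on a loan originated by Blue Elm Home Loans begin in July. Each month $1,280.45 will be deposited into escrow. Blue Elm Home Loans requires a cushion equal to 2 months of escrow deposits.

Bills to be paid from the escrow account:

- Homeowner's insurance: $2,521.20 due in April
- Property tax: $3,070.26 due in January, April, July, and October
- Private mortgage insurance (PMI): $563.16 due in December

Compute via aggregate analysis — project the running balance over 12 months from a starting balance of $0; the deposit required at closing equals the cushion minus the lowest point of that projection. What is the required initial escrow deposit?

$5,121.80

Cushion = 2 × $1,280.45 = $2,560.90
Trial balance (start $0, +$1,280.45 each month, − disbursements):
  Jul: +$1,280.45 − $3,070.26 → -$1,789.81
  Aug: +$1,280.45 → -$509.36
  Sep: +$1,280.45 → $771.09
  Oct: +$1,280.45 − $3,070.26 → -$1,018.72
  Nov: +$1,280.45 → $261.73
  Dec: +$1,280.45 − $563.16 → $979.02
  Jan: +$1,280.45 − $3,070.26 → -$810.79
  Feb: +$1,280.45 → $469.66
  Mar: +$1,280.45 → $1,750.11
  Apr: +$1,280.45 − $5,591.46 → -$2,560.90
  May: +$1,280.45 → -$1,280.45
  Jun: +$1,280.45 → $0.00
Lowest trial balance = -$2,560.90 (Apr)
Initial deposit = cushion − low point = $2,560.90 − (-$2,560.90) = $5,121.80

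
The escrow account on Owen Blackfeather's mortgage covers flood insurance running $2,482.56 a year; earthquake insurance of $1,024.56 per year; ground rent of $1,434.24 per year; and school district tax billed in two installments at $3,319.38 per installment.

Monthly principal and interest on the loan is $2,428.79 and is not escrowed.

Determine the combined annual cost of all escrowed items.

$11,580.12

Flood insurance — $2,482.56 per year
Earthquake insurance — $1,024.56 per year
Ground rent — $1,434.24 per year
School district tax — $3,319.38 × 2 = $6,638.76 per year
Total per year = $11,580.12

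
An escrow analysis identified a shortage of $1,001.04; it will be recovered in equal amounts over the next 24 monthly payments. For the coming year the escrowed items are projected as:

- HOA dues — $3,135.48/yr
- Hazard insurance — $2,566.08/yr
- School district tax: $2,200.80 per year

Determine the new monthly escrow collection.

HOA dues — $3,135.48
Hazard insurance — $2,566.08
School district tax — $2,200.80
Total annual escrow = $3,135.48 + $2,566.08 + $2,200.80 = $7,902.36
Monthly = $7,902.36 / 12 = $658.53
Shortage per month = $1,001.04 ÷ 24 = $41.71
New monthly escrow = $658.53 + $41.71 = $700.24

$700.24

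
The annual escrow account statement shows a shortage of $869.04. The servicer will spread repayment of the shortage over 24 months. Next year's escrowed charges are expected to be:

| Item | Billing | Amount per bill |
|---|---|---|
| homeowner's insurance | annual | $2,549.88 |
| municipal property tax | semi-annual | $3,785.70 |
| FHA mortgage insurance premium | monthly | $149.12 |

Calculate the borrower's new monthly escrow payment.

Homeowner's insurance: $2,549.88/yr
Municipal property tax: $3,785.70 × 2 = $7,571.40/yr
FHA mortgage insurance premium: $149.12 × 12 = $1,789.44/yr
Total annual escrow = $11,910.72
Monthly escrow = $11,910.72 ÷ 12 = $992.56
Monthly shortage recovery: $869.04 ÷ 24 = $36.21
New monthly escrow = $992.56 + $36.21 = $1,028.77

$1,028.77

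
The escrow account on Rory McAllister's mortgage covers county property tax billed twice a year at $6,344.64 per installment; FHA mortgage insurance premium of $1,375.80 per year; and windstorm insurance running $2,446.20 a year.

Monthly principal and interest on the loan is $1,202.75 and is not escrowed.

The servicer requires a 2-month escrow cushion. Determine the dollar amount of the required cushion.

County property tax — $6,344.64 × 2 = $12,689.28 annually
FHA mortgage insurance premium — $1,375.80 annually
Windstorm insurance — $2,446.20 annually
Yearly total = $12,689.28 + $1,375.80 + $2,446.20 = $16,511.28
Base monthly escrow = $16,511.28 ÷ 12 = $1,375.94
Reserve = 2 × $1,375.94 = $2,751.88

$2,751.88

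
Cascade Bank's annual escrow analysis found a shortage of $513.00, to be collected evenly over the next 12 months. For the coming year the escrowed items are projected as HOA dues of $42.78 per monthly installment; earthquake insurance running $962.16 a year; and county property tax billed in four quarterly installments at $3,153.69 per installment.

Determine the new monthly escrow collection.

HOA dues = $42.78 × 12 = $513.36 annually
Earthquake insurance = $962.16 annually
County property tax = $3,153.69 × 4 = $12,614.76 annually
Combined annual = $513.36 + $962.16 + $12,614.76 = $14,090.28
Base monthly escrow = $14,090.28 / 12 = $1,174.19
Monthly shortage recovery: $513.00 / 12 = $42.75
Adjusted monthly = $1,174.19 + $42.75 = $1,216.94

$1,216.94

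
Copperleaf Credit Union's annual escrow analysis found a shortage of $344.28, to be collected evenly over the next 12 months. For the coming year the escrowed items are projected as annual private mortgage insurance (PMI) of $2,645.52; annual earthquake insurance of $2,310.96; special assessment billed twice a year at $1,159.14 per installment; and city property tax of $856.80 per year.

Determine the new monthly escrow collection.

$706.32

Private mortgage insurance (PMI): $2,645.52 annually
Earthquake insurance: $2,310.96 annually
Special assessment: $1,159.14 × 2 = $2,318.28 annually
City property tax: $856.80 annually
Yearly total = $2,645.52 + $2,310.96 + $2,318.28 + $856.80 = $8,131.56
Per month = $8,131.56 ÷ 12 = $677.63
Shortage spread = $344.28 ÷ 12 = $28.69/mo
New monthly escrow = $677.63 + $28.69 = $706.32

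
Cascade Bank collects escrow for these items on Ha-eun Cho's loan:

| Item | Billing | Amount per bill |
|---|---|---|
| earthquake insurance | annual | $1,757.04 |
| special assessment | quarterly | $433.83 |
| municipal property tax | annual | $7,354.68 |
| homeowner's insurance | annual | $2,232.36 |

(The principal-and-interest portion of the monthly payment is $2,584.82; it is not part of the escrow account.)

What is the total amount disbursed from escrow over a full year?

Earthquake insurance: $1,757.04 per year
Special assessment: $433.83 × 4 = $1,735.32 per year
Municipal property tax: $7,354.68 per year
Homeowner's insurance: $2,232.36 per year
Total per year = $1,757.04 + $1,735.32 + $7,354.68 + $2,232.36 = $13,079.40

$13,079.40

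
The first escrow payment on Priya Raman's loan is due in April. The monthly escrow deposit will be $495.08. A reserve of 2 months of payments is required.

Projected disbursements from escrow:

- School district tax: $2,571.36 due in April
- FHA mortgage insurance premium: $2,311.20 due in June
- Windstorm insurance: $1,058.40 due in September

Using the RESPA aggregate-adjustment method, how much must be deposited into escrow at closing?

$4,387.48

Cushion = 2 × $495.08 = $990.16
Trial balance (start $0, +$495.08 each month, − disbursements):
  Apr: +$495.08 − $2,571.36 → -$2,076.28
  May: +$495.08 → -$1,581.20
  Jun: +$495.08 − $2,311.20 → -$3,397.32
  Jul: +$495.08 → -$2,902.24
  Aug: +$495.08 → -$2,407.16
  Sep: +$495.08 − $1,058.40 → -$2,970.48
  Oct: +$495.08 → -$2,475.40
  Nov: +$495.08 → -$1,980.32
  Dec: +$495.08 → -$1,485.24
  Jan: +$495.08 → -$990.16
  Feb: +$495.08 → -$495.08
  Mar: +$495.08 → $0.00
Lowest trial balance = -$3,397.32 (Jun)
Initial deposit = cushion − low point = $990.16 − (-$3,397.32) = $4,387.48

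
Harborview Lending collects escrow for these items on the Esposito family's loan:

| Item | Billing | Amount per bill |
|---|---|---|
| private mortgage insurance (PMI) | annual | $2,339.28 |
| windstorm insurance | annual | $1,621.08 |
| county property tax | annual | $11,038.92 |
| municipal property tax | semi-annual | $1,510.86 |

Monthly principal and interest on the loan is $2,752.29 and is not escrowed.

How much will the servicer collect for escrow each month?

Private mortgage insurance (PMI): $2,339.28
Windstorm insurance: $1,621.08
County property tax: $11,038.92
Municipal property tax: $1,510.86 × 2 = $3,021.72
Total annual escrow = $2,339.28 + $1,621.08 + $11,038.92 + $3,021.72 = $18,021.00
Base monthly escrow = $18,021.00 / 12 = $1,501.75

$1,501.75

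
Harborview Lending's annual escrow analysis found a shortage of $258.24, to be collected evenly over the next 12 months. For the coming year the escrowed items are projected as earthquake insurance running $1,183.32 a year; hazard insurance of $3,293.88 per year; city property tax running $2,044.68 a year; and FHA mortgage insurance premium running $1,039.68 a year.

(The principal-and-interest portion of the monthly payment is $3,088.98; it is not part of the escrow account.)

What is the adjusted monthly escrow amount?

$651.65

Earthquake insurance = $1,183.32 per year
Hazard insurance = $3,293.88 per year
City property tax = $2,044.68 per year
FHA mortgage insurance premium = $1,039.68 per year
Yearly total = $1,183.32 + $3,293.88 + $2,044.68 + $1,039.68 = $7,561.56
Monthly escrow = $7,561.56 / 12 = $630.13
Shortage per month = $258.24 / 12 = $21.52
Adjusted monthly = $630.13 + $21.52 = $651.65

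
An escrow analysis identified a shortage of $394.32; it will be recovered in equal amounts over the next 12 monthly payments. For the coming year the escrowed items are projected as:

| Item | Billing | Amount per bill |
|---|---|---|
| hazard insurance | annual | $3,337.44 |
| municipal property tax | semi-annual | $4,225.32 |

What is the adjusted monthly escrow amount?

$1,015.20

Hazard insurance: $3,337.44
Municipal property tax: $4,225.32 × 2 = $8,450.64
Yearly total = $3,337.44 + $8,450.64 = $11,788.08
Per month = $11,788.08 ÷ 12 = $982.34
Shortage spread = $394.32 ÷ 12 = $32.86/mo
Adjusted monthly = $982.34 + $32.86 = $1,015.20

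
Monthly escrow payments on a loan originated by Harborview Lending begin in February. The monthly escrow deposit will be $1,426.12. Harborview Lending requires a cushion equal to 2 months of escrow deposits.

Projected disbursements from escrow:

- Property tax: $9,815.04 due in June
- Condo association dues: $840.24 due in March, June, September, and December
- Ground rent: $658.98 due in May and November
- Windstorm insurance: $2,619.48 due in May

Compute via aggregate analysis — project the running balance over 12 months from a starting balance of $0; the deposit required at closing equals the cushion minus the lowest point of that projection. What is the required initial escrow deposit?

$10,495.62

Cushion = 2 × $1,426.12 = $2,852.24
Trial balance (start $0, +$1,426.12 each month, − disbursements):
  Feb: +$1,426.12 → $1,426.12
  Mar: +$1,426.12 − $840.24 → $2,012.00
  Apr: +$1,426.12 → $3,438.12
  May: +$1,426.12 − $3,278.46 → $1,585.78
  Jun: +$1,426.12 − $10,655.28 → -$7,643.38
  Jul: +$1,426.12 → -$6,217.26
  Aug: +$1,426.12 → -$4,791.14
  Sep: +$1,426.12 − $840.24 → -$4,205.26
  Oct: +$1,426.12 → -$2,779.14
  Nov: +$1,426.12 − $658.98 → -$2,012.00
  Dec: +$1,426.12 − $840.24 → -$1,426.12
  Jan: +$1,426.12 → $0.00
Lowest trial balance = -$7,643.38 (Jun)
Initial deposit = cushion − low point = $2,852.24 − (-$7,643.38) = $10,495.62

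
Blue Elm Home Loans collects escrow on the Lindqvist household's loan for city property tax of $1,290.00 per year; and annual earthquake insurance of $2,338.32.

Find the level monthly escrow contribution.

$302.36

City property tax = $1,290.00/yr
Earthquake insurance = $2,338.32/yr
Yearly total = $3,628.32
Base monthly escrow = $3,628.32 / 12 = $302.36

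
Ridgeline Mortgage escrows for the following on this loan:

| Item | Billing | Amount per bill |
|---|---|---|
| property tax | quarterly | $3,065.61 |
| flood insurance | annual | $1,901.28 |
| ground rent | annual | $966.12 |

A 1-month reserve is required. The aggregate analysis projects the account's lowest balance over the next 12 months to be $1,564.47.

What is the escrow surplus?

$303.65

Property tax: $3,065.61 × 4 = $12,262.44 annually
Flood insurance: $1,901.28 annually
Ground rent: $966.12 annually
Combined annual = $12,262.44 + $1,901.28 + $966.12 = $15,129.84
Per month = $15,129.84 / 12 = $1,260.82
Required cushion = 1 × $1,260.82 = $1,260.82
Excess over cushion: $1,564.47 − $1,260.82 = $303.65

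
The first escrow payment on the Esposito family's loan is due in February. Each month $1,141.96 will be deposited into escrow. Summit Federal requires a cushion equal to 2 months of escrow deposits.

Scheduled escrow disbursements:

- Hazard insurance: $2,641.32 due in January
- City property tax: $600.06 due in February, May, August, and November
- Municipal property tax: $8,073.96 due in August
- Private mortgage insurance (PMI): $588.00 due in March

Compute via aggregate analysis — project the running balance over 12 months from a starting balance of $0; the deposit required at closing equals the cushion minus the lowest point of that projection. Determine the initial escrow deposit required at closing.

Cushion = 2 × $1,141.96 = $2,283.92
Trial balance (start $0, +$1,141.96 each month, − disbursements):
  Feb: +$1,141.96 − $600.06 → $541.90
  Mar: +$1,141.96 − $588.00 → $1,095.86
  Apr: +$1,141.96 → $2,237.82
  May: +$1,141.96 − $600.06 → $2,779.72
  Jun: +$1,141.96 → $3,921.68
  Jul: +$1,141.96 → $5,063.64
  Aug: +$1,141.96 − $8,674.02 → -$2,468.42
  Sep: +$1,141.96 → -$1,326.46
  Oct: +$1,141.96 → -$184.50
  Nov: +$1,141.96 − $600.06 → $357.40
  Dec: +$1,141.96 → $1,499.36
  Jan: +$1,141.96 − $2,641.32 → $0.00
Lowest trial balance = -$2,468.42 (Aug)
Initial deposit = cushion − low point = $2,283.92 − (-$2,468.42) = $4,752.34

$4,752.34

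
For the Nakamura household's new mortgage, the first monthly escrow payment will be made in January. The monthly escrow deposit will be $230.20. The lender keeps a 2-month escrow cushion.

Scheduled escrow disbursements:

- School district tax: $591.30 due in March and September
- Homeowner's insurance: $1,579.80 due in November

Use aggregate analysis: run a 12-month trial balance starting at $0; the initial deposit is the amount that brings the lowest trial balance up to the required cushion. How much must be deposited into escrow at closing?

Cushion = 2 × $230.20 = $460.40
Trial balance (start $0, +$230.20 each month, − disbursements):
  Jan: +$230.20 → $230.20
  Feb: +$230.20 → $460.40
  Mar: +$230.20 − $591.30 → $99.30
  Apr: +$230.20 → $329.50
  May: +$230.20 → $559.70
  Jun: +$230.20 → $789.90
  Jul: +$230.20 → $1,020.10
  Aug: +$230.20 → $1,250.30
  Sep: +$230.20 − $591.30 → $889.20
  Oct: +$230.20 → $1,119.40
  Nov: +$230.20 − $1,579.80 → -$230.20
  Dec: +$230.20 → $0.00
Lowest trial balance = -$230.20 (Nov)
Initial deposit = cushion − low point = $460.40 − (-$230.20) = $690.60

$690.60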